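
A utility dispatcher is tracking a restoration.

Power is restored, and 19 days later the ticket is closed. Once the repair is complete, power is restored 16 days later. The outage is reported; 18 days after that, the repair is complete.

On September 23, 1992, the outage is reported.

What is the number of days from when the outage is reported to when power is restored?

Causal path: the outage is reported → the repair is complete → power is restored.
Total delay along the path: 18 + 16 = 34 days.

34 days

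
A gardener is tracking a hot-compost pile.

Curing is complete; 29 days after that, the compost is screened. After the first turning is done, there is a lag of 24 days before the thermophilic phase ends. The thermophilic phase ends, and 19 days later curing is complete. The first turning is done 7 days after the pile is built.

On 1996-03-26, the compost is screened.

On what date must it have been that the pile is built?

1996-01-07

The compost is screened: Mar 26, 1996.
Curing is complete: Mar 26, 1996 − 29 days = Feb 26, 1996.
The thermophilic phase ends: Feb 26, 1996 − 19 days = Feb 7, 1996.
The first turning is done: Feb 7, 1996 − 24 days = Jan 14, 1996.
The pile is built: Jan 14, 1996 − 7 days = Jan 7, 1996.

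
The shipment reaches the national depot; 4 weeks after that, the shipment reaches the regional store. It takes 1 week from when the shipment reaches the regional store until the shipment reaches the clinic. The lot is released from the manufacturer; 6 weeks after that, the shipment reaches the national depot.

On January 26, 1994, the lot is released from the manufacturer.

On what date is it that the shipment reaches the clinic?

The lot is released from the manufacturer: Jan 26, 1994.
The shipment reaches the national depot: Jan 26, 1994 + 6 weeks = Mar 9, 1994.
The shipment reaches the regional store: Mar 9, 1994 + 4 weeks = Apr 6, 1994.
The shipment reaches the clinic: Apr 6, 1994 + 1 week = Apr 13, 1994.

April 13, 1994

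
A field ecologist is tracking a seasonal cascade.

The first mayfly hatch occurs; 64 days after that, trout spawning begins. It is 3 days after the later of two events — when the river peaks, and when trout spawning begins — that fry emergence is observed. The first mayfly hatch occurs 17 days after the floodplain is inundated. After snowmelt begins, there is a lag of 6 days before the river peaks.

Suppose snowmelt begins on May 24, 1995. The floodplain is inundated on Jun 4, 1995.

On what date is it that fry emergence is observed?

Aug 27, 1995

Snowmelt begins: May 24, 1995.
The river peaks: May 24, 1995 + 6 days = May 30, 1995.
The floodplain is inundated: Jun 4, 1995.
The first mayfly hatch occurs: Jun 4, 1995 + 17 days = Jun 21, 1995.
Trout spawning begins: Jun 21, 1995 + 64 days = Aug 24, 1995.
Both prerequisites met — the river peaks (May 30, 1995), trout spawning begins (Aug 24, 1995); the later is Aug 24, 1995.
Fry emergence is observed: Aug 24, 1995 + 3 days = Aug 27, 1995.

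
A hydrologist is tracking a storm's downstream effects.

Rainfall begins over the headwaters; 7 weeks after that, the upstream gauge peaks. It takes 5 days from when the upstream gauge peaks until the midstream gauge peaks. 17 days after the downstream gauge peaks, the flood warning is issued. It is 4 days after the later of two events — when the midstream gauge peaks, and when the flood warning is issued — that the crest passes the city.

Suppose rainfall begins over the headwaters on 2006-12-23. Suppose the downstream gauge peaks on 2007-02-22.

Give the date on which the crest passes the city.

2007-03-15

Rainfall begins over the headwaters: Dec 23, 2006.
The upstream gauge peaks: Dec 23, 2006 + 7 weeks = Feb 10, 2007.
The midstream gauge peaks: Feb 10, 2007 + 5 days = Feb 15, 2007.
The downstream gauge peaks: Feb 22, 2007.
The flood warning is issued: Feb 22, 2007 + 17 days = Mar 11, 2007.
Both prerequisites met — the midstream gauge peaks (Feb 15, 2007), the flood warning is issued (Mar 11, 2007); the later is Mar 11, 2007.
The crest passes the city: Mar 11, 2007 + 4 days = Mar 15, 2007.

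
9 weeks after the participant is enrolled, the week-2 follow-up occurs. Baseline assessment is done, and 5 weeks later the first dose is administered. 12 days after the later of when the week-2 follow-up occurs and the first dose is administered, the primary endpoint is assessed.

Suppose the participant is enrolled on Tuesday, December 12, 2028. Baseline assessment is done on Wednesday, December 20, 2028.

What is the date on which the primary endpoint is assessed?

Sunday, February 25, 2029

The participant is enrolled: Dec 12, 2028.
The week-2 follow-up occurs: Dec 12, 2028 + 9 weeks = Feb 13, 2029.
Baseline assessment is done: Dec 20, 2028.
The first dose is administered: Dec 20, 2028 + 5 weeks = Jan 24, 2029.
Both prerequisites met — the week-2 follow-up occurs (Feb 13, 2029), the first dose is administered (Jan 24, 2029); the later is Feb 13, 2029.
The primary endpoint is assessed: Feb 13, 2029 + 12 days = Feb 25, 2029.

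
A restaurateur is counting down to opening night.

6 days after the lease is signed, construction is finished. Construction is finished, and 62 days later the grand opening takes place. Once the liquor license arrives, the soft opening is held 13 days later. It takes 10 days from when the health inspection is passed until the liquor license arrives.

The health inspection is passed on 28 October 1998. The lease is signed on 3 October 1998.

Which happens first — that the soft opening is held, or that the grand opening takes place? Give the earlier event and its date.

The soft opening is held — 20 November 1998

The health inspection is passed: Oct 28, 1998.
The liquor license arrives: Oct 28, 1998 + 10 days = Nov 7, 1998.
The soft opening is held: Nov 7, 1998 + 13 days = Nov 20, 1998.
The lease is signed: Oct 3, 1998.
Construction is finished: Oct 3, 1998 + 6 days = Oct 9, 1998.
The grand opening takes place: Oct 9, 1998 + 62 days = Dec 10, 1998.
Comparing: the soft opening is held on Nov 20, 1998 vs the grand opening takes place on Dec 10, 1998. Earlier: the soft opening is held.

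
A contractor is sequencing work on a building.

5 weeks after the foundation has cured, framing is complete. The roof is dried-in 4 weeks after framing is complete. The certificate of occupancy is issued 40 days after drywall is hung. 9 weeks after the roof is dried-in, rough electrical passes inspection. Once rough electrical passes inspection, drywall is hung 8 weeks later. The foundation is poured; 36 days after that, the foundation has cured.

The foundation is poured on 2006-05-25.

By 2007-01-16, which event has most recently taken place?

Drywall is hung

The foundation is poured: May 25, 2006.
The foundation has cured: May 25, 2006 + 36 days = Jun 30, 2006.
Framing is complete: Jun 30, 2006 + 5 weeks = Aug 4, 2006.
The roof is dried-in: Aug 4, 2006 + 4 weeks = Sep 1, 2006.
Rough electrical passes inspection: Sep 1, 2006 + 9 weeks = Nov 3, 2006.
Drywall is hung: Nov 3, 2006 + 8 weeks = Dec 29, 2006.
The certificate of occupancy is issued: Dec 29, 2006 + 40 days = Feb 7, 2007.
Jan 16, 2007 falls between when drywall is hung (Dec 29, 2006) and when the certificate of occupancy is issued (Feb 7, 2007).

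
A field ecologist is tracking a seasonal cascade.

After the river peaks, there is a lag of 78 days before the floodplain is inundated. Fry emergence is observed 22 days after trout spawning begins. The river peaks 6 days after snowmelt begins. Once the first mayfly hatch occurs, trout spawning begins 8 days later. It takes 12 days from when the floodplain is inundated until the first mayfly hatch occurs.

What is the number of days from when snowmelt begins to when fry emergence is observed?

Causal path: snowmelt begins → the river peaks → the floodplain is inundated → the first mayfly hatch occurs → trout spawning begins → fry emergence is observed.
Total delay along the path: 6 + 78 + 12 + 8 + 22 = 126 days.

126 days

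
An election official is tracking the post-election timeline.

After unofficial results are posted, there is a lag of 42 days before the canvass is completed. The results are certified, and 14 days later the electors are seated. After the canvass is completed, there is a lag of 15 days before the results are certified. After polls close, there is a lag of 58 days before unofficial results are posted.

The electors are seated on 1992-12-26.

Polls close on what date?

The electors are seated: Dec 26, 1992.
The results are certified: Dec 26, 1992 − 14 days = Dec 12, 1992.
The canvass is completed: Dec 12, 1992 − 15 days = Nov 27, 1992.
Unofficial results are posted: Nov 27, 1992 − 42 days = Oct 16, 1992.
Polls close: Oct 16, 1992 − 58 days = Aug 19, 1992.

1992-08-19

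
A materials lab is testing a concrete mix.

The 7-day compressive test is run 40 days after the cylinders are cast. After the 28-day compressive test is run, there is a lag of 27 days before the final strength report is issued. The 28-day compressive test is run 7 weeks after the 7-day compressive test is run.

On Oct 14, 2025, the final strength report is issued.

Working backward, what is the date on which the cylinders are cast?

Jun 20, 2025

The final strength report is issued: Oct 14, 2025.
The 28-day compressive test is run: Oct 14, 2025 − 27 days = Sep 17, 2025.
The 7-day compressive test is run: Sep 17, 2025 − 7 weeks = Jul 30, 2025.
The cylinders are cast: Jul 30, 2025 − 40 days = Jun 20, 2025.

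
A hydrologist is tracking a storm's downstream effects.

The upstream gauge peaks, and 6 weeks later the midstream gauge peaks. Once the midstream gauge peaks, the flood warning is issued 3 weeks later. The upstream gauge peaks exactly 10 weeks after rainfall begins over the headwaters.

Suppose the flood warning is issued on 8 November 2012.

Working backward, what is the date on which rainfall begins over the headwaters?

The flood warning is issued: Nov 8, 2012.
The midstream gauge peaks: Nov 8, 2012 − 3 weeks = Oct 18, 2012.
The upstream gauge peaks: Oct 18, 2012 − 6 weeks = Sep 6, 2012.
Rainfall begins over the headwaters: Sep 6, 2012 − 10 weeks = Jun 28, 2012.

28 June 2012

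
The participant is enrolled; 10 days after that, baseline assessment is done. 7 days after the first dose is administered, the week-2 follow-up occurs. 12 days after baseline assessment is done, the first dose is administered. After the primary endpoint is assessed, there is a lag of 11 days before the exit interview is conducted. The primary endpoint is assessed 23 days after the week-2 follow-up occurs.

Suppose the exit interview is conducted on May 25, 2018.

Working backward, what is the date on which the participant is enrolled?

Mar 23, 2018

The exit interview is conducted: May 25, 2018.
The primary endpoint is assessed: May 25, 2018 − 11 days = May 14, 2018.
The week-2 follow-up occurs: May 14, 2018 − 23 days = Apr 21, 2018.
The first dose is administered: Apr 21, 2018 − 7 days = Apr 14, 2018.
Baseline assessment is done: Apr 14, 2018 − 12 days = Apr 2, 2018.
The participant is enrolled: Apr 2, 2018 − 10 days = Mar 23, 2018.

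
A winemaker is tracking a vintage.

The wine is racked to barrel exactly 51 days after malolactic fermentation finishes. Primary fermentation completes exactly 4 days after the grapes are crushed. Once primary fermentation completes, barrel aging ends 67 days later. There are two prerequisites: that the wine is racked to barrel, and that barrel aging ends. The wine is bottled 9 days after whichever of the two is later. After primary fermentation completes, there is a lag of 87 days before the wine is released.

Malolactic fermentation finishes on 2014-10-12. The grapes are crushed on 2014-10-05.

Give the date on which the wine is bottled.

2014-12-24

Malolactic fermentation finishes: Oct 12, 2014.
The wine is racked to barrel: Oct 12, 2014 + 51 days = Dec 2, 2014.
The grapes are crushed: Oct 5, 2014.
Primary fermentation completes: Oct 5, 2014 + 4 days = Oct 9, 2014.
Barrel aging ends: Oct 9, 2014 + 67 days = Dec 15, 2014.
Both prerequisites met — the wine is racked to barrel (Dec 2, 2014), barrel aging ends (Dec 15, 2014); the later is Dec 15, 2014.
The wine is bottled: Dec 15, 2014 + 9 days = Dec 24, 2014.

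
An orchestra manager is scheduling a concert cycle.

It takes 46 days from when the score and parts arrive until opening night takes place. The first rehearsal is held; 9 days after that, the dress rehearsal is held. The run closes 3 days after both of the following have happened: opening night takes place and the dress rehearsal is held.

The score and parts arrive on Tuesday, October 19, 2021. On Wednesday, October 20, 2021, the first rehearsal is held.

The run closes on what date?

Tuesday, December 7, 2021

The score and parts arrive: Oct 19, 2021.
Opening night takes place: Oct 19, 2021 + 46 days = Dec 4, 2021.
The first rehearsal is held: Oct 20, 2021.
The dress rehearsal is held: Oct 20, 2021 + 9 days = Oct 29, 2021.
Both prerequisites met — opening night takes place (Dec 4, 2021), the dress rehearsal is held (Oct 29, 2021); the later is Dec 4, 2021.
The run closes: Dec 4, 2021 + 3 days = Dec 7, 2021.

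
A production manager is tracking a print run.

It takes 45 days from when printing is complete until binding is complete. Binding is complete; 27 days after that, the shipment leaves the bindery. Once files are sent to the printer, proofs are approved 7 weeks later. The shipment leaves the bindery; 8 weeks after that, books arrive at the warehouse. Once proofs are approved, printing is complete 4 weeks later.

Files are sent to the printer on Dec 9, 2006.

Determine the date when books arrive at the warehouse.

Jul 2, 2007

Files are sent to the printer: Dec 9, 2006.
Proofs are approved: Dec 9, 2006 + 7 weeks = Jan 27, 2007.
Printing is complete: Jan 27, 2007 + 4 weeks = Feb 24, 2007.
Binding is complete: Feb 24, 2007 + 45 days = Apr 10, 2007.
The shipment leaves the bindery: Apr 10, 2007 + 27 days = May 7, 2007.
Books arrive at the warehouse: May 7, 2007 + 8 weeks = Jul 2, 2007.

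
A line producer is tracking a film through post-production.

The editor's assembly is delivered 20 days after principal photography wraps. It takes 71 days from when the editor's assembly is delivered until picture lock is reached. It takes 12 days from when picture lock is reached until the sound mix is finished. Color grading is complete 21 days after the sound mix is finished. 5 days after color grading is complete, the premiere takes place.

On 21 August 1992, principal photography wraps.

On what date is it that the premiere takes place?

28 December 1992

Principal photography wraps: Aug 21, 1992.
The editor's assembly is delivered: Aug 21, 1992 + 20 days = Sep 10, 1992.
Picture lock is reached: Sep 10, 1992 + 71 days = Nov 20, 1992.
The sound mix is finished: Nov 20, 1992 + 12 days = Dec 2, 1992.
Color grading is complete: Dec 2, 1992 + 21 days = Dec 23, 1992.
The premiere takes place: Dec 23, 1992 + 5 days = Dec 28, 1992.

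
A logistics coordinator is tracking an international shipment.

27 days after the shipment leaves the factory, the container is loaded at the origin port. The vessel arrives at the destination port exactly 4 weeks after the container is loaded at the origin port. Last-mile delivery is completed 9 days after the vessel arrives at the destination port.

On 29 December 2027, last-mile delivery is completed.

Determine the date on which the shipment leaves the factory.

26 October 2027

Last-mile delivery is completed: Dec 29, 2027.
The vessel arrives at the destination port: Dec 29, 2027 − 9 days = Dec 20, 2027.
The container is loaded at the origin port: Dec 20, 2027 − 4 weeks = Nov 22, 2027.
The shipment leaves the factory: Nov 22, 2027 − 27 days = Oct 26, 2027.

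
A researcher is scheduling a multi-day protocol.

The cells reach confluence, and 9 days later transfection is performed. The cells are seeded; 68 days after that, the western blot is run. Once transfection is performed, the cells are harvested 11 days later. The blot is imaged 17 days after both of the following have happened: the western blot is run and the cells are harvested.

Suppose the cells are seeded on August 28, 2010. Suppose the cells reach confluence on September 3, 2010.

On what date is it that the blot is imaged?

November 21, 2010

The cells are seeded: Aug 28, 2010.
The western blot is run: Aug 28, 2010 + 68 days = Nov 4, 2010.
The cells reach confluence: Sep 3, 2010.
Transfection is performed: Sep 3, 2010 + 9 days = Sep 12, 2010.
The cells are harvested: Sep 12, 2010 + 11 days = Sep 23, 2010.
Both prerequisites met — the western blot is run (Nov 4, 2010), the cells are harvested (Sep 23, 2010); the later is Nov 4, 2010.
The blot is imaged: Nov 4, 2010 + 17 days = Nov 21, 2010.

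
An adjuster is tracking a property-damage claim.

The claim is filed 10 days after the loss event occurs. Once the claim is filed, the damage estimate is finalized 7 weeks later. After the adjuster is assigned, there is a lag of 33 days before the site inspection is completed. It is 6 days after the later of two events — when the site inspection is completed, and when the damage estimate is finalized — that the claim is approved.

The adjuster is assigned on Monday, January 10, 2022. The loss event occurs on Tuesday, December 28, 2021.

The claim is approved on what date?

Thursday, March 3, 2022

The adjuster is assigned: Jan 10, 2022.
The site inspection is completed: Jan 10, 2022 + 33 days = Feb 12, 2022.
The loss event occurs: Dec 28, 2021.
The claim is filed: Dec 28, 2021 + 10 days = Jan 7, 2022.
The damage estimate is finalized: Jan 7, 2022 + 7 weeks = Feb 25, 2022.
Both prerequisites met — the site inspection is completed (Feb 12, 2022), the damage estimate is finalized (Feb 25, 2022); the later is Feb 25, 2022.
The claim is approved: Feb 25, 2022 + 6 days = Mar 3, 2022.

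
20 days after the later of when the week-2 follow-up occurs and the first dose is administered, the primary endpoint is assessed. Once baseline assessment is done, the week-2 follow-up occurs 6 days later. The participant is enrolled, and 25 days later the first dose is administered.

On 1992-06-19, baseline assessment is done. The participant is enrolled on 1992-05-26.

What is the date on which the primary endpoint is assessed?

Baseline assessment is done: Jun 19, 1992.
The week-2 follow-up occurs: Jun 19, 1992 + 6 days = Jun 25, 1992.
The participant is enrolled: May 26, 1992.
The first dose is administered: May 26, 1992 + 25 days = Jun 20, 1992.
Both prerequisites met — the week-2 follow-up occurs (Jun 25, 1992), the first dose is administered (Jun 20, 1992); the later is Jun 25, 1992.
The primary endpoint is assessed: Jun 25, 1992 + 20 days = Jul 15, 1992.

1992-07-15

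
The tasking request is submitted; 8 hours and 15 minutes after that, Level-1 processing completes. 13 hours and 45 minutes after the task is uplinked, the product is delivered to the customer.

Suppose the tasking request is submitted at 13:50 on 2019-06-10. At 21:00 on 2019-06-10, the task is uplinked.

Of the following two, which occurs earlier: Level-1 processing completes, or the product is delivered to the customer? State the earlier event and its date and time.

The tasking request is submitted: 13:50 Jun 10, 2019.
Level-1 processing completes: 13:50 Jun 10, 2019 + 8h15m = 22:05 Jun 10, 2019.
The task is uplinked: 21:00 Jun 10, 2019.
The product is delivered to the customer: 21:00 Jun 10, 2019 + 13h45m = 10:45 Jun 11, 2019.
Comparing: Level-1 processing completes at 22:05 Jun 10, 2019 vs the product is delivered to the customer at 10:45 Jun 11, 2019. Earlier: Level-1 processing completes.

Level-1 processing completes — 22:05 on 2019-06-10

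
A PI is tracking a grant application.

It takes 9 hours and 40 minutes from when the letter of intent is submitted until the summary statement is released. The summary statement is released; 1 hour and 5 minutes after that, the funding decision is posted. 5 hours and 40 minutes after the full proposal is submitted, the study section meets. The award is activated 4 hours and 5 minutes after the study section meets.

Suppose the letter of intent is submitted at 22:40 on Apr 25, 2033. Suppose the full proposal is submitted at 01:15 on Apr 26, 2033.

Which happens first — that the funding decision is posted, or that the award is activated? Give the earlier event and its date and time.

The letter of intent is submitted: 22:40 Apr 25, 2033.
The summary statement is released: 22:40 Apr 25, 2033 + 9h40m = 08:20 Apr 26, 2033.
The funding decision is posted: 08:20 Apr 26, 2033 + 1h05m = 09:25 Apr 26, 2033.
The full proposal is submitted: 01:15 Apr 26, 2033.
The study section meets: 01:15 Apr 26, 2033 + 5h40m = 06:55 Apr 26, 2033.
The award is activated: 06:55 Apr 26, 2033 + 4h05m = 11:00 Apr 26, 2033.
Comparing: the funding decision is posted at 09:25 Apr 26, 2033 vs the award is activated at 11:00 Apr 26, 2033. Earlier: the funding decision is posted.

The funding decision is posted — 09:25 on Apr 26, 2033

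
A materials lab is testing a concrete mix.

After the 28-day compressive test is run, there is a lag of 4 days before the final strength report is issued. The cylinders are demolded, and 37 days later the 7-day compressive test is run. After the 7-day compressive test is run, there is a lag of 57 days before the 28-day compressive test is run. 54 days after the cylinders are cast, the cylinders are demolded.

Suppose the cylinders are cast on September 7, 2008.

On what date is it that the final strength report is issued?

The cylinders are cast: Sep 7, 2008.
The cylinders are demolded: Sep 7, 2008 + 54 days = Oct 31, 2008.
The 7-day compressive test is run: Oct 31, 2008 + 37 days = Dec 7, 2008.
The 28-day compressive test is run: Dec 7, 2008 + 57 days = Feb 2, 2009.
The final strength report is issued: Feb 2, 2009 + 4 days = Feb 6, 2009.

February 6, 2009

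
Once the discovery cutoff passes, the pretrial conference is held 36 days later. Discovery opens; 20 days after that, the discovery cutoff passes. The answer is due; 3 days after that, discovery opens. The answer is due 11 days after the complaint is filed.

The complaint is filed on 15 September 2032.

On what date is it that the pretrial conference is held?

24 November 2032

The complaint is filed: Sep 15, 2032.
The answer is due: Sep 15, 2032 + 11 days = Sep 26, 2032.
Discovery opens: Sep 26, 2032 + 3 days = Sep 29, 2032.
The discovery cutoff passes: Sep 29, 2032 + 20 days = Oct 19, 2032.
The pretrial conference is held: Oct 19, 2032 + 36 days = Nov 24, 2032.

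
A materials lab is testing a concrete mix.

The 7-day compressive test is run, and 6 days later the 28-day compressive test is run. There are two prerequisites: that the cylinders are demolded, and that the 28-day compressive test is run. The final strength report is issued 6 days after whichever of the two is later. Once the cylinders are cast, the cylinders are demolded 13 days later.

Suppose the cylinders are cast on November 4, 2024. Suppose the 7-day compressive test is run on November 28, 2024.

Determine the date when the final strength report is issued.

The cylinders are cast: Nov 4, 2024.
The cylinders are demolded: Nov 4, 2024 + 13 days = Nov 17, 2024.
The 7-day compressive test is run: Nov 28, 2024.
The 28-day compressive test is run: Nov 28, 2024 + 6 days = Dec 4, 2024.
Both prerequisites met — the cylinders are demolded (Nov 17, 2024), the 28-day compressive test is run (Dec 4, 2024); the later is Dec 4, 2024.
The final strength report is issued: Dec 4, 2024 + 6 days = Dec 10, 2024.

December 10, 2024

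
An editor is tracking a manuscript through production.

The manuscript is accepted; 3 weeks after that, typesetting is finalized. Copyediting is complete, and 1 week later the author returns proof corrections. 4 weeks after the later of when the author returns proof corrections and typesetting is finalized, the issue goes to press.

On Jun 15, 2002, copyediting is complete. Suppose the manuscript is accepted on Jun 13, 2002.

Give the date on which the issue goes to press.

Aug 1, 2002

Copyediting is complete: Jun 15, 2002.
The author returns proof corrections: Jun 15, 2002 + 1 week = Jun 22, 2002.
The manuscript is accepted: Jun 13, 2002.
Typesetting is finalized: Jun 13, 2002 + 3 weeks = Jul 4, 2002.
Both prerequisites met — the author returns proof corrections (Jun 22, 2002), typesetting is finalized (Jul 4, 2002); the later is Jul 4, 2002.
The issue goes to press: Jul 4, 2002 + 4 weeks = Aug 1, 2002.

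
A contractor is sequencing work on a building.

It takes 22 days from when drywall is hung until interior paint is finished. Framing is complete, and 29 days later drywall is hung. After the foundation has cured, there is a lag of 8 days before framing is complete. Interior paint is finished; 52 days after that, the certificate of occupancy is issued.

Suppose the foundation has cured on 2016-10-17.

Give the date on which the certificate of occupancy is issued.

The foundation has cured: Oct 17, 2016.
Framing is complete: Oct 17, 2016 + 8 days = Oct 25, 2016.
Drywall is hung: Oct 25, 2016 + 29 days = Nov 23, 2016.
Interior paint is finished: Nov 23, 2016 + 22 days = Dec 15, 2016.
The certificate of occupancy is issued: Dec 15, 2016 + 52 days = Feb 5, 2017.

2017-02-05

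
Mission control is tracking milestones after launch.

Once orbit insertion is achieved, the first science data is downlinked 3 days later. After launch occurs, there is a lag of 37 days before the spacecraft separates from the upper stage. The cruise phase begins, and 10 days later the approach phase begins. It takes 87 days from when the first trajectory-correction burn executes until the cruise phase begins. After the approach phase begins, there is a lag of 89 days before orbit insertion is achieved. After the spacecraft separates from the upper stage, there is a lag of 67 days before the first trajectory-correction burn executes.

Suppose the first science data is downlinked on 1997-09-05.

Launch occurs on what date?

The first science data is downlinked: Sep 5, 1997.
Orbit insertion is achieved: Sep 5, 1997 − 3 days = Sep 2, 1997.
The approach phase begins: Sep 2, 1997 − 89 days = Jun 5, 1997.
The cruise phase begins: Jun 5, 1997 − 10 days = May 26, 1997.
The first trajectory-correction burn executes: May 26, 1997 − 87 days = Feb 28, 1997.
The spacecraft separates from the upper stage: Feb 28, 1997 − 67 days = Dec 23, 1996.
Launch occurs: Dec 23, 1996 − 37 days = Nov 16, 1996.

1996-11-16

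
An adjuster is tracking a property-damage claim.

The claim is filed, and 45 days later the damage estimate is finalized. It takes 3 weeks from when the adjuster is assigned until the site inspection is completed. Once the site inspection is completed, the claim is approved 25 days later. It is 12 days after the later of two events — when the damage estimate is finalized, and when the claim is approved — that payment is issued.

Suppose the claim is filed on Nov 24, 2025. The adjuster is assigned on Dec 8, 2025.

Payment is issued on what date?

Feb 4, 2026

The claim is filed: Nov 24, 2025.
The damage estimate is finalized: Nov 24, 2025 + 45 days = Jan 8, 2026.
The adjuster is assigned: Dec 8, 2025.
The site inspection is completed: Dec 8, 2025 + 3 weeks = Dec 29, 2025.
The claim is approved: Dec 29, 2025 + 25 days = Jan 23, 2026.
Both prerequisites met — the damage estimate is finalized (Jan 8, 2026), the claim is approved (Jan 23, 2026); the later is Jan 23, 2026.
Payment is issued: Jan 23, 2026 + 12 days = Feb 4, 2026.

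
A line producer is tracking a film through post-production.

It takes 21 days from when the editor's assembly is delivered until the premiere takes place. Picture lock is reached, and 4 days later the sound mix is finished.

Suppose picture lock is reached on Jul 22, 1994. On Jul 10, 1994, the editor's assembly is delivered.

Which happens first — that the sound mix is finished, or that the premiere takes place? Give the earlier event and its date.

Picture lock is reached: Jul 22, 1994.
The sound mix is finished: Jul 22, 1994 + 4 days = Jul 26, 1994.
The editor's assembly is delivered: Jul 10, 1994.
The premiere takes place: Jul 10, 1994 + 21 days = Jul 31, 1994.
Comparing: the sound mix is finished on Jul 26, 1994 vs the premiere takes place on Jul 31, 1994. Earlier: the sound mix is finished.

The sound mix is finished — Jul 26, 1994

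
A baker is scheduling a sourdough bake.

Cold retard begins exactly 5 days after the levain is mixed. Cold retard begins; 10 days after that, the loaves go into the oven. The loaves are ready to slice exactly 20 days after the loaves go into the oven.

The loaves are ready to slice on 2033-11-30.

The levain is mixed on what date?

2033-10-26

The loaves are ready to slice: Nov 30, 2033.
The loaves go into the oven: Nov 30, 2033 − 20 days = Nov 10, 2033.
Cold retard begins: Nov 10, 2033 − 10 days = Oct 31, 2033.
The levain is mixed: Oct 31, 2033 − 5 days = Oct 26, 2033.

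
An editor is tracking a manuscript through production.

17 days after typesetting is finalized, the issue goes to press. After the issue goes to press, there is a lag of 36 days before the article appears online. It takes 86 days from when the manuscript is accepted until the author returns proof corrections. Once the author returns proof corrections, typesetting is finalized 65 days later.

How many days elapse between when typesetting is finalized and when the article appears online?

Causal path: typesetting is finalized → the issue goes to press → the article appears online.
Total delay along the path: 17 + 36 = 53 days.

53 days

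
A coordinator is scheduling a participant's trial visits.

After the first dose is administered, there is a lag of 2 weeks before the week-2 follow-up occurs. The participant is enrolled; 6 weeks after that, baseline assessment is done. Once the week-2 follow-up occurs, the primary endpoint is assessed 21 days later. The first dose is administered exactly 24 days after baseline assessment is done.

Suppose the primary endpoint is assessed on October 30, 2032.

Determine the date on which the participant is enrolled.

July 21, 2032

The primary endpoint is assessed: Oct 30, 2032.
The week-2 follow-up occurs: Oct 30, 2032 − 21 days = Oct 9, 2032.
The first dose is administered: Oct 9, 2032 − 2 weeks = Sep 25, 2032.
Baseline assessment is done: Sep 25, 2032 − 24 days = Sep 1, 2032.
The participant is enrolled: Sep 1, 2032 − 6 weeks = Jul 21, 2032.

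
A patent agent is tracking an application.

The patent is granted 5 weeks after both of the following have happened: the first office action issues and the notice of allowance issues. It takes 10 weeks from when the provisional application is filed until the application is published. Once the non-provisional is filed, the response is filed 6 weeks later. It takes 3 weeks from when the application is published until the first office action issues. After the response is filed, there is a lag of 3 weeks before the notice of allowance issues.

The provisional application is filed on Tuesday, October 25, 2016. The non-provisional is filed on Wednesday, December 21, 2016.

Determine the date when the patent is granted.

Wednesday, March 29, 2017

The provisional application is filed: Oct 25, 2016.
The application is published: Oct 25, 2016 + 10 weeks = Jan 3, 2017.
The first office action issues: Jan 3, 2017 + 3 weeks = Jan 24, 2017.
The non-provisional is filed: Dec 21, 2016.
The response is filed: Dec 21, 2016 + 6 weeks = Feb 1, 2017.
The notice of allowance issues: Feb 1, 2017 + 3 weeks = Feb 22, 2017.
Both prerequisites met — the first office action issues (Jan 24, 2017), the notice of allowance issues (Feb 22, 2017); the later is Feb 22, 2017.
The patent is granted: Feb 22, 2017 + 5 weeks = Mar 29, 2017.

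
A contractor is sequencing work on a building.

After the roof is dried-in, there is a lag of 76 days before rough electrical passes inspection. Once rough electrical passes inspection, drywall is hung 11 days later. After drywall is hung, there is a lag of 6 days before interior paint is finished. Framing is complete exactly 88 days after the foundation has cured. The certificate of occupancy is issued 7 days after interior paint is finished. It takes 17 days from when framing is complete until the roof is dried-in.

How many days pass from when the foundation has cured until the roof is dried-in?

105 days

Causal path: the foundation has cured → framing is complete → the roof is dried-in.
Total delay along the path: 88 + 17 = 105 days.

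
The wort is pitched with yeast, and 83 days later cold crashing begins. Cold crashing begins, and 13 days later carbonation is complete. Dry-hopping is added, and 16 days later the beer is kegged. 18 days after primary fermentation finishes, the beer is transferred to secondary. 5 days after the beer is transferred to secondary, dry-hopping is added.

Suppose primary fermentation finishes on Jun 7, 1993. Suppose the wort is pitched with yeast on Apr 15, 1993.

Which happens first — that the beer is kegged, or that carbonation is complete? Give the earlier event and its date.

Primary fermentation finishes: Jun 7, 1993.
The beer is transferred to secondary: Jun 7, 1993 + 18 days = Jun 25, 1993.
Dry-hopping is added: Jun 25, 1993 + 5 days = Jun 30, 1993.
The beer is kegged: Jun 30, 1993 + 16 days = Jul 16, 1993.
The wort is pitched with yeast: Apr 15, 1993.
Cold crashing begins: Apr 15, 1993 + 83 days = Jul 7, 1993.
Carbonation is complete: Jul 7, 1993 + 13 days = Jul 20, 1993.
Comparing: the beer is kegged on Jul 16, 1993 vs carbonation is complete on Jul 20, 1993. Earlier: the beer is kegged.

The beer is kegged — Jul 16, 1993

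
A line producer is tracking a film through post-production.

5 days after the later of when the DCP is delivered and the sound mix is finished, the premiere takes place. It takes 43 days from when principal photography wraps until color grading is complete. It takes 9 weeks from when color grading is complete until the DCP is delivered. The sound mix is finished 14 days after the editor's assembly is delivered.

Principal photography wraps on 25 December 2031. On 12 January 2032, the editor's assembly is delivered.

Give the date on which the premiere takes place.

Principal photography wraps: Dec 25, 2031.
Color grading is complete: Dec 25, 2031 + 43 days = Feb 6, 2032.
The DCP is delivered: Feb 6, 2032 + 9 weeks = Apr 9, 2032.
The editor's assembly is delivered: Jan 12, 2032.
The sound mix is finished: Jan 12, 2032 + 14 days = Jan 26, 2032.
Both prerequisites met — the DCP is delivered (Apr 9, 2032), the sound mix is finished (Jan 26, 2032); the later is Apr 9, 2032.
The premiere takes place: Apr 9, 2032 + 5 days = Apr 14, 2032.

14 April 2032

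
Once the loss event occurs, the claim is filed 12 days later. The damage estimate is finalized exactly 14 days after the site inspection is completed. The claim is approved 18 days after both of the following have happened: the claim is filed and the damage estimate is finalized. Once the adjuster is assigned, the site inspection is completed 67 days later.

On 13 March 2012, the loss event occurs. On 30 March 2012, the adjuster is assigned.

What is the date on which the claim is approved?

7 July 2012

The loss event occurs: Mar 13, 2012.
The claim is filed: Mar 13, 2012 + 12 days = Mar 25, 2012.
The adjuster is assigned: Mar 30, 2012.
The site inspection is completed: Mar 30, 2012 + 67 days = Jun 5, 2012.
The damage estimate is finalized: Jun 5, 2012 + 14 days = Jun 19, 2012.
Both prerequisites met — the claim is filed (Mar 25, 2012), the damage estimate is finalized (Jun 19, 2012); the later is Jun 19, 2012.
The claim is approved: Jun 19, 2012 + 18 days = Jul 7, 2012.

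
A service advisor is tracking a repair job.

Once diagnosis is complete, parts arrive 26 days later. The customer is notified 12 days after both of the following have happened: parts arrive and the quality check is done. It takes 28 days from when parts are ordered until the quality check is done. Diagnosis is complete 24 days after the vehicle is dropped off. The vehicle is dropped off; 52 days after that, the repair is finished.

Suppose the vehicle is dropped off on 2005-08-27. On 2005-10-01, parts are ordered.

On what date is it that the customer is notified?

The vehicle is dropped off: Aug 27, 2005.
Diagnosis is complete: Aug 27, 2005 + 24 days = Sep 20, 2005.
Parts arrive: Sep 20, 2005 + 26 days = Oct 16, 2005.
Parts are ordered: Oct 1, 2005.
The quality check is done: Oct 1, 2005 + 28 days = Oct 29, 2005.
Both prerequisites met — parts arrive (Oct 16, 2005), the quality check is done (Oct 29, 2005); the later is Oct 29, 2005.
The customer is notified: Oct 29, 2005 + 12 days = Nov 10, 2005.

2005-11-10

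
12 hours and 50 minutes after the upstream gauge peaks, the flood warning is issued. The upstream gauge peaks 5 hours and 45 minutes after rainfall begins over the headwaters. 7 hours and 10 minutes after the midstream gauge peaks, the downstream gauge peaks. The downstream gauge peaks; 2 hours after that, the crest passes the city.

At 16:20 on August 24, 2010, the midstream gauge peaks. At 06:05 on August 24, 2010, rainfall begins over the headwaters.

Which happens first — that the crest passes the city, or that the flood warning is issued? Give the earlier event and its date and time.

The midstream gauge peaks: 16:20 Aug 24, 2010.
The downstream gauge peaks: 16:20 Aug 24, 2010 + 7h10m = 23:30 Aug 24, 2010.
The crest passes the city: 23:30 Aug 24, 2010 + 2h = 01:30 Aug 25, 2010.
Rainfall begins over the headwaters: 06:05 Aug 24, 2010.
The upstream gauge peaks: 06:05 Aug 24, 2010 + 5h45m = 11:50 Aug 24, 2010.
The flood warning is issued: 11:50 Aug 24, 2010 + 12h50m = 00:40 Aug 25, 2010.
Comparing: the crest passes the city at 01:30 Aug 25, 2010 vs the flood warning is issued at 00:40 Aug 25, 2010. Earlier: the flood warning is issued.

The flood warning is issued — 00:40 on August 25, 2010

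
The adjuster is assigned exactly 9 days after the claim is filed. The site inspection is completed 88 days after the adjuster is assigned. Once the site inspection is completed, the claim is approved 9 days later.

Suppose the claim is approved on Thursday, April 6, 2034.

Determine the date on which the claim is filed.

The claim is approved: Apr 6, 2034.
The site inspection is completed: Apr 6, 2034 − 9 days = Mar 28, 2034.
The adjuster is assigned: Mar 28, 2034 − 88 days = Dec 30, 2033.
The claim is filed: Dec 30, 2033 − 9 days = Dec 21, 2033.

Wednesday, December 21, 2033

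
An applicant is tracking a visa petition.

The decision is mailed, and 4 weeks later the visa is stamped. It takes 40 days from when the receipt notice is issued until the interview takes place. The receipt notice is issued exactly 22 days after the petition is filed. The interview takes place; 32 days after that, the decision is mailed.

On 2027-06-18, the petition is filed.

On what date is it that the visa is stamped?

2027-10-18

The petition is filed: Jun 18, 2027.
The receipt notice is issued: Jun 18, 2027 + 22 days = Jul 10, 2027.
The interview takes place: Jul 10, 2027 + 40 days = Aug 19, 2027.
The decision is mailed: Aug 19, 2027 + 32 days = Sep 20, 2027.
The visa is stamped: Sep 20, 2027 + 4 weeks = Oct 18, 2027.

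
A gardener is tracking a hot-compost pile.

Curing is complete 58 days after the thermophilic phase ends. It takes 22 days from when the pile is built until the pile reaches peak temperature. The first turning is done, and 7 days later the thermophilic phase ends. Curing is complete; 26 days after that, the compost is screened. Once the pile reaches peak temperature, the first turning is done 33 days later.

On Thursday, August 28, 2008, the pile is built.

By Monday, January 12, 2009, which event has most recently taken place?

The pile is built: Aug 28, 2008.
The pile reaches peak temperature: Aug 28, 2008 + 22 days = Sep 19, 2008.
The first turning is done: Sep 19, 2008 + 33 days = Oct 22, 2008.
The thermophilic phase ends: Oct 22, 2008 + 7 days = Oct 29, 2008.
Curing is complete: Oct 29, 2008 + 58 days = Dec 26, 2008.
The compost is screened: Dec 26, 2008 + 26 days = Jan 21, 2009.
Jan 12, 2009 falls between when curing is complete (Dec 26, 2008) and when the compost is screened (Jan 21, 2009).

Curing is complete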